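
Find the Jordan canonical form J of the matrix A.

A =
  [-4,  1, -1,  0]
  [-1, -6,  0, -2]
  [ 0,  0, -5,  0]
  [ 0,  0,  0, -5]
J_3(-5) ⊕ J_1(-5)

The characteristic polynomial is
  det(x·I − A) = x^4 + 20*x^3 + 150*x^2 + 500*x + 625 = (x + 5)^4

Eigenvalues and multiplicities (the geometric multiplicity of λ is n − rank(A − λI), which equals the number of Jordan blocks for λ):
  λ = -5: algebraic multiplicity = 4, geometric multiplicity = 2

Determining the block sizes for each eigenvalue:
  λ = -5: with am = 4 and gm = 2, the partition is not yet determined (e.g. several partitions of 4 into 2 parts exist). Let N = A − (-5)·I. Computing rank(N^1) = 2, rank(N^2) = 1, rank(N^3) = 0; the number of blocks of size ≥ j is rank(N^{j−1}) − rank(N^j), giving [2, 1, 1]. So we have 1 block(s) of size 3, 1 block(s) of size 1 → block sizes [3, 1]

Assembling the blocks gives a Jordan form
J =
  [-5,  1,  0,  0]
  [ 0, -5,  1,  0]
  [ 0,  0, -5,  0]
  [ 0,  0,  0, -5]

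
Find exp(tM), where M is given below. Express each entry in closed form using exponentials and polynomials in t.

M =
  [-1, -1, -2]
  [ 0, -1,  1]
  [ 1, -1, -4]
e^{tM} =
  [-t^2*exp(-2*t)/2 + t*exp(-2*t) + exp(-2*t), -t*exp(-2*t), t^2*exp(-2*t)/2 - 2*t*exp(-2*t)]
  [t^2*exp(-2*t)/2, t*exp(-2*t) + exp(-2*t), -t^2*exp(-2*t)/2 + t*exp(-2*t)]
  [-t^2*exp(-2*t)/2 + t*exp(-2*t), -t*exp(-2*t), t^2*exp(-2*t)/2 - 2*t*exp(-2*t) + exp(-2*t)]

Strategy: write M = P · J · P⁻¹ where J is a Jordan canonical form, so e^{tM} = P · e^{tJ} · P⁻¹, and e^{tJ} can be computed block-by-block.

M has Jordan form
J =
  [-2,  1,  0]
  [ 0, -2,  1]
  [ 0,  0, -2]
(up to reordering of blocks).

Per-block formulas:
  For a 3×3 Jordan block J_3(-2): exp(t · J_3(-2)) = e^(-2t)·(I + t·N + (t^2/2)·N^2), where N is the 3×3 nilpotent shift.

After assembling e^{tJ} and conjugating by P, we get:

e^{tM} =
  [-t^2*exp(-2*t)/2 + t*exp(-2*t) + exp(-2*t), -t*exp(-2*t), t^2*exp(-2*t)/2 - 2*t*exp(-2*t)]
  [t^2*exp(-2*t)/2, t*exp(-2*t) + exp(-2*t), -t^2*exp(-2*t)/2 + t*exp(-2*t)]
  [-t^2*exp(-2*t)/2 + t*exp(-2*t), -t*exp(-2*t), t^2*exp(-2*t)/2 - 2*t*exp(-2*t) + exp(-2*t)]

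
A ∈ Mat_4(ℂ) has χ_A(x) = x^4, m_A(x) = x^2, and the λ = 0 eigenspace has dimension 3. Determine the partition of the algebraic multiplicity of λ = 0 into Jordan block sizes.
Block sizes for λ = 0: [2, 1, 1]

Step 1 — from the characteristic polynomial, algebraic multiplicity of λ = 0 is 4. From dim ker(A − (0)·I) = 3, there are exactly 3 Jordan blocks for λ = 0.
Step 2 — from the minimal polynomial, the factor (x − 0)^2 tells us the largest block for λ = 0 has size 2.
Step 3 — with total size 4, 3 blocks, and largest block 2, the block sizes (in nonincreasing order) are [2, 1, 1].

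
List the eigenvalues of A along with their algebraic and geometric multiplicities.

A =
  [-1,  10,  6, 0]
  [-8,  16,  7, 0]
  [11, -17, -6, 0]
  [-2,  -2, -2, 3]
λ = 3: alg = 4, geom = 2

Step 1 — factor the characteristic polynomial to read off the algebraic multiplicities:
  χ_A(x) = (x - 3)^4

Step 2 — compute geometric multiplicities via the rank-nullity identity g(λ) = n − rank(A − λI):
  rank(A − (3)·I) = 2, so dim ker(A − (3)·I) = n − 2 = 2

Summary:
  λ = 3: algebraic multiplicity = 4, geometric multiplicity = 2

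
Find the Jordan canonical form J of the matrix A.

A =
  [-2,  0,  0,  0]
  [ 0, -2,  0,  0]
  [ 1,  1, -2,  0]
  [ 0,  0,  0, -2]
J_2(-2) ⊕ J_1(-2) ⊕ J_1(-2)

The characteristic polynomial is
  det(x·I − A) = x^4 + 8*x^3 + 24*x^2 + 32*x + 16 = (x + 2)^4

Eigenvalues and multiplicities (the geometric multiplicity of λ is n − rank(A − λI), which equals the number of Jordan blocks for λ):
  λ = -2: algebraic multiplicity = 4, geometric multiplicity = 3

Determining the block sizes for each eigenvalue:
  λ = -2: 3 blocks summing to 4 forces exactly one block of size 2 and the rest size 1 → block sizes [2, 1, 1]

Assembling the blocks gives a Jordan form
J =
  [-2,  1,  0,  0]
  [ 0, -2,  0,  0]
  [ 0,  0, -2,  0]
  [ 0,  0,  0, -2]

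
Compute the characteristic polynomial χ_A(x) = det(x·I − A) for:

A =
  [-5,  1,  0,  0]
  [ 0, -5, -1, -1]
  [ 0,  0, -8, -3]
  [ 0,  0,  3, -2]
x^4 + 20*x^3 + 150*x^2 + 500*x + 625

Expanding det(x·I − A) (e.g. by cofactor expansion or by noting that A is similar to its Jordan form J, which has the same characteristic polynomial as A) gives
  χ_A(x) = x^4 + 20*x^3 + 150*x^2 + 500*x + 625
which factors as (x + 5)^4. The eigenvalues (with algebraic multiplicities) are λ = -5 with multiplicity 4.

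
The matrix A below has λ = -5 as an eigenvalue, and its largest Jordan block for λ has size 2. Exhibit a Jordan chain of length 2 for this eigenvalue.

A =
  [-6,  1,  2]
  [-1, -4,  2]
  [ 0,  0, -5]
A Jordan chain for λ = -5 of length 2:
v_1 = (-1, -1, 0)ᵀ
v_2 = (1, 0, 0)ᵀ

Let N = A − (-5)·I. We want v_2 with N^2 v_2 = 0 but N^1 v_2 ≠ 0; then v_{j-1} := N · v_j for j = 2, …, 2.

Pick v_2 = (1, 0, 0)ᵀ.
Then v_1 = N · v_2 = (-1, -1, 0)ᵀ.

Sanity check: (A − (-5)·I) v_1 = (0, 0, 0)ᵀ = 0. ✓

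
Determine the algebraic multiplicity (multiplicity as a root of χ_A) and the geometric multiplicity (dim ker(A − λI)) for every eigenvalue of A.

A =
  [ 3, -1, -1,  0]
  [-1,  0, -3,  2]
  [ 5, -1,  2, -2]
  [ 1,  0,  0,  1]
λ = 1: alg = 3, geom = 1; λ = 3: alg = 1, geom = 1

Step 1 — factor the characteristic polynomial to read off the algebraic multiplicities:
  χ_A(x) = (x - 3)*(x - 1)^3

Step 2 — compute geometric multiplicities via the rank-nullity identity g(λ) = n − rank(A − λI):
  rank(A − (1)·I) = 3, so dim ker(A − (1)·I) = n − 3 = 1
  rank(A − (3)·I) = 3, so dim ker(A − (3)·I) = n − 3 = 1

Summary:
  λ = 1: algebraic multiplicity = 3, geometric multiplicity = 1
  λ = 3: algebraic multiplicity = 1, geometric multiplicity = 1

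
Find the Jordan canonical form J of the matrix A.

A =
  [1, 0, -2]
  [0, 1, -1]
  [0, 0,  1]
J_2(1) ⊕ J_1(1)

The characteristic polynomial is
  det(x·I − A) = x^3 - 3*x^2 + 3*x - 1 = (x - 1)^3

Eigenvalues and multiplicities (the geometric multiplicity of λ is n − rank(A − λI), which equals the number of Jordan blocks for λ):
  λ = 1: algebraic multiplicity = 3, geometric multiplicity = 2

Determining the block sizes for each eigenvalue:
  λ = 1: 2 blocks summing to 3 forces exactly one block of size 2 and the rest size 1 → block sizes [2, 1]

Assembling the blocks gives a Jordan form
J =
  [1, 1, 0]
  [0, 1, 0]
  [0, 0, 1]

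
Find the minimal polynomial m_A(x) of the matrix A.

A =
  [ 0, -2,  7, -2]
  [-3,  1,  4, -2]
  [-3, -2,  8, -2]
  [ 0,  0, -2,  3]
x^3 - 9*x^2 + 27*x - 27

The characteristic polynomial is χ_A(x) = (x - 3)^4, so the eigenvalues are known. The minimal polynomial is
  m_A(x) = Π_λ (x − λ)^{k_λ}
where k_λ is the size of the *largest* Jordan block for λ (equivalently, the smallest k with (A − λI)^k v = 0 for every generalised eigenvector v of λ).

  λ = 3: largest Jordan block has size 3, contributing (x − 3)^3

So m_A(x) = (x - 3)^3 = x^3 - 9*x^2 + 27*x - 27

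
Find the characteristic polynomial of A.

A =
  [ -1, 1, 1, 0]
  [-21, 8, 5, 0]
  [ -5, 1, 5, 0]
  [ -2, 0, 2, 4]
x^4 - 16*x^3 + 96*x^2 - 256*x + 256

Expanding det(x·I − A) (e.g. by cofactor expansion or by noting that A is similar to its Jordan form J, which has the same characteristic polynomial as A) gives
  χ_A(x) = x^4 - 16*x^3 + 96*x^2 - 256*x + 256
which factors as (x - 4)^4. The eigenvalues (with algebraic multiplicities) are λ = 4 with multiplicity 4.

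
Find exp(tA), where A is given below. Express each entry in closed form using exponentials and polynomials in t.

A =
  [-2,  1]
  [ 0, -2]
e^{tA} =
  [exp(-2*t), t*exp(-2*t)]
  [0, exp(-2*t)]

Strategy: write A = P · J · P⁻¹ where J is a Jordan canonical form, so e^{tA} = P · e^{tJ} · P⁻¹, and e^{tJ} can be computed block-by-block.

A has Jordan form
J =
  [-2,  1]
  [ 0, -2]
(up to reordering of blocks).

Per-block formulas:
  For a 2×2 Jordan block J_2(-2): exp(t · J_2(-2)) = e^(-2t)·(I + t·N), where N is the 2×2 nilpotent shift.

After assembling e^{tJ} and conjugating by P, we get:

e^{tA} =
  [exp(-2*t), t*exp(-2*t)]
  [0, exp(-2*t)]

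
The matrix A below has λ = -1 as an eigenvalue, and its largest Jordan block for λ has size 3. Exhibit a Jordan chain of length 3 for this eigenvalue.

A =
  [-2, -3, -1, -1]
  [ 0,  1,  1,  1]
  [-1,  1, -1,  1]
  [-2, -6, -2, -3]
A Jordan chain for λ = -1 of length 3:
v_1 = (2, -2, 0, 4)ᵀ
v_2 = (2, -2, -2, 4)ᵀ
v_3 = (1, -1, 0, 0)ᵀ

Let N = A − (-1)·I. We want v_3 with N^3 v_3 = 0 but N^2 v_3 ≠ 0; then v_{j-1} := N · v_j for j = 3, …, 2.

Pick v_3 = (1, -1, 0, 0)ᵀ.
Then v_2 = N · v_3 = (2, -2, -2, 4)ᵀ.
Then v_1 = N · v_2 = (2, -2, 0, 4)ᵀ.

Sanity check: (A − (-1)·I) v_1 = (0, 0, 0, 0)ᵀ = 0. ✓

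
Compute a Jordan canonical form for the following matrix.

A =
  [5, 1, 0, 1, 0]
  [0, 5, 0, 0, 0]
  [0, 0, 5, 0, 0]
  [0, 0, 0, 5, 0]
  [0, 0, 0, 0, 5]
J_2(5) ⊕ J_1(5) ⊕ J_1(5) ⊕ J_1(5)

The characteristic polynomial is
  det(x·I − A) = x^5 - 25*x^4 + 250*x^3 - 1250*x^2 + 3125*x - 3125 = (x - 5)^5

Eigenvalues and multiplicities (the geometric multiplicity of λ is n − rank(A − λI), which equals the number of Jordan blocks for λ):
  λ = 5: algebraic multiplicity = 5, geometric multiplicity = 4

Determining the block sizes for each eigenvalue:
  λ = 5: 4 blocks summing to 5 forces exactly one block of size 2 and the rest size 1 → block sizes [2, 1, 1, 1]

Assembling the blocks gives a Jordan form
J =
  [5, 1, 0, 0, 0]
  [0, 5, 0, 0, 0]
  [0, 0, 5, 0, 0]
  [0, 0, 0, 5, 0]
  [0, 0, 0, 0, 5]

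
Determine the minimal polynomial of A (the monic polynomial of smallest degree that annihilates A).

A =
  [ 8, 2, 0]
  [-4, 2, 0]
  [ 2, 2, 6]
x^2 - 10*x + 24

The characteristic polynomial is χ_A(x) = (x - 6)^2*(x - 4), so the eigenvalues are known. The minimal polynomial is
  m_A(x) = Π_λ (x − λ)^{k_λ}
where k_λ is the size of the *largest* Jordan block for λ (equivalently, the smallest k with (A − λI)^k v = 0 for every generalised eigenvector v of λ).

  λ = 4: largest Jordan block has size 1, contributing (x − 4)
  λ = 6: largest Jordan block has size 1, contributing (x − 6)

So m_A(x) = (x - 6)*(x - 4) = x^2 - 10*x + 24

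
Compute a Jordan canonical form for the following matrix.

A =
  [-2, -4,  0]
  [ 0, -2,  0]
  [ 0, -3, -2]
J_2(-2) ⊕ J_1(-2)

The characteristic polynomial is
  det(x·I − A) = x^3 + 6*x^2 + 12*x + 8 = (x + 2)^3

Eigenvalues and multiplicities (the geometric multiplicity of λ is n − rank(A − λI), which equals the number of Jordan blocks for λ):
  λ = -2: algebraic multiplicity = 3, geometric multiplicity = 2

Determining the block sizes for each eigenvalue:
  λ = -2: 2 blocks summing to 3 forces exactly one block of size 2 and the rest size 1 → block sizes [2, 1]

Assembling the blocks gives a Jordan form
J =
  [-2,  1,  0]
  [ 0, -2,  0]
  [ 0,  0, -2]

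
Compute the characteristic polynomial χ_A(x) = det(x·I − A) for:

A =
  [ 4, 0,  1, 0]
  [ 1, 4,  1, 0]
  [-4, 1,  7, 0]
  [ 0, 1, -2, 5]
x^4 - 20*x^3 + 150*x^2 - 500*x + 625

Expanding det(x·I − A) (e.g. by cofactor expansion or by noting that A is similar to its Jordan form J, which has the same characteristic polynomial as A) gives
  χ_A(x) = x^4 - 20*x^3 + 150*x^2 - 500*x + 625
which factors as (x - 5)^4. The eigenvalues (with algebraic multiplicities) are λ = 5 with multiplicity 4.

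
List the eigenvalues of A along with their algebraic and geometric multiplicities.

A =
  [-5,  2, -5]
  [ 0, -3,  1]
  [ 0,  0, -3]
λ = -5: alg = 1, geom = 1; λ = -3: alg = 2, geom = 1

Step 1 — factor the characteristic polynomial to read off the algebraic multiplicities:
  χ_A(x) = (x + 3)^2*(x + 5)

Step 2 — compute geometric multiplicities via the rank-nullity identity g(λ) = n − rank(A − λI):
  rank(A − (-5)·I) = 2, so dim ker(A − (-5)·I) = n − 2 = 1
  rank(A − (-3)·I) = 2, so dim ker(A − (-3)·I) = n − 2 = 1

Summary:
  λ = -5: algebraic multiplicity = 1, geometric multiplicity = 1
  λ = -3: algebraic multiplicity = 2, geometric multiplicity = 1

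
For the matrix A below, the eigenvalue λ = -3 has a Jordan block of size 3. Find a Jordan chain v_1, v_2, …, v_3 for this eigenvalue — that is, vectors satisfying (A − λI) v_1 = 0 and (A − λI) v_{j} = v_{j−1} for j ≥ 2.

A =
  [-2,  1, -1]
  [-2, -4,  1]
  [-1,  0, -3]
A Jordan chain for λ = -3 of length 3:
v_1 = (0, -1, -1)ᵀ
v_2 = (1, -2, -1)ᵀ
v_3 = (1, 0, 0)ᵀ

Let N = A − (-3)·I. We want v_3 with N^3 v_3 = 0 but N^2 v_3 ≠ 0; then v_{j-1} := N · v_j for j = 3, …, 2.

Pick v_3 = (1, 0, 0)ᵀ.
Then v_2 = N · v_3 = (1, -2, -1)ᵀ.
Then v_1 = N · v_2 = (0, -1, -1)ᵀ.

Sanity check: (A − (-3)·I) v_1 = (0, 0, 0)ᵀ = 0. ✓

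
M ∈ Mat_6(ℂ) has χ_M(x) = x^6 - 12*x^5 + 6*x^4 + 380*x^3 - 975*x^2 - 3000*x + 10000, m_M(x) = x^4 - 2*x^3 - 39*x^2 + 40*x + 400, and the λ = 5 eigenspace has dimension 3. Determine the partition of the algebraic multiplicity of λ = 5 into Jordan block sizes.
Block sizes for λ = 5: [2, 1, 1]

Step 1 — from the characteristic polynomial, algebraic multiplicity of λ = 5 is 4. From dim ker(M − (5)·I) = 3, there are exactly 3 Jordan blocks for λ = 5.
Step 2 — from the minimal polynomial, the factor (x − 5)^2 tells us the largest block for λ = 5 has size 2.
Step 3 — with total size 4, 3 blocks, and largest block 2, the block sizes (in nonincreasing order) are [2, 1, 1].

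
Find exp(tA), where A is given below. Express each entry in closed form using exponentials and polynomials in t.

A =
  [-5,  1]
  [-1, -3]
e^{tA} =
  [-t*exp(-4*t) + exp(-4*t), t*exp(-4*t)]
  [-t*exp(-4*t), t*exp(-4*t) + exp(-4*t)]

Strategy: write A = P · J · P⁻¹ where J is a Jordan canonical form, so e^{tA} = P · e^{tJ} · P⁻¹, and e^{tJ} can be computed block-by-block.

A has Jordan form
J =
  [-4,  1]
  [ 0, -4]
(up to reordering of blocks).

Per-block formulas:
  For a 2×2 Jordan block J_2(-4): exp(t · J_2(-4)) = e^(-4t)·(I + t·N), where N is the 2×2 nilpotent shift.

After assembling e^{tJ} and conjugating by P, we get:

e^{tA} =
  [-t*exp(-4*t) + exp(-4*t), t*exp(-4*t)]
  [-t*exp(-4*t), t*exp(-4*t) + exp(-4*t)]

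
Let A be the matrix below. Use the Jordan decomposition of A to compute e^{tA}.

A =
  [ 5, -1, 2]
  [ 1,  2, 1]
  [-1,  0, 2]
e^{tA} =
  [t^2*exp(3*t)/2 + 2*t*exp(3*t) + exp(3*t), -t^2*exp(3*t)/2 - t*exp(3*t), t^2*exp(3*t)/2 + 2*t*exp(3*t)]
  [t*exp(3*t), -t*exp(3*t) + exp(3*t), t*exp(3*t)]
  [-t^2*exp(3*t)/2 - t*exp(3*t), t^2*exp(3*t)/2, -t^2*exp(3*t)/2 - t*exp(3*t) + exp(3*t)]

Strategy: write A = P · J · P⁻¹ where J is a Jordan canonical form, so e^{tA} = P · e^{tJ} · P⁻¹, and e^{tJ} can be computed block-by-block.

A has Jordan form
J =
  [3, 1, 0]
  [0, 3, 1]
  [0, 0, 3]
(up to reordering of blocks).

Per-block formulas:
  For a 3×3 Jordan block J_3(3): exp(t · J_3(3)) = e^(3t)·(I + t·N + (t^2/2)·N^2), where N is the 3×3 nilpotent shift.

After assembling e^{tJ} and conjugating by P, we get:

e^{tA} =
  [t^2*exp(3*t)/2 + 2*t*exp(3*t) + exp(3*t), -t^2*exp(3*t)/2 - t*exp(3*t), t^2*exp(3*t)/2 + 2*t*exp(3*t)]
  [t*exp(3*t), -t*exp(3*t) + exp(3*t), t*exp(3*t)]
  [-t^2*exp(3*t)/2 - t*exp(3*t), t^2*exp(3*t)/2, -t^2*exp(3*t)/2 - t*exp(3*t) + exp(3*t)]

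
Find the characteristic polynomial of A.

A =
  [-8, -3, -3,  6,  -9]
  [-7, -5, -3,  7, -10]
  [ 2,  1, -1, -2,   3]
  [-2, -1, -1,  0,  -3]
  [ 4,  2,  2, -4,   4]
x^5 + 10*x^4 + 40*x^3 + 80*x^2 + 80*x + 32

Expanding det(x·I − A) (e.g. by cofactor expansion or by noting that A is similar to its Jordan form J, which has the same characteristic polynomial as A) gives
  χ_A(x) = x^5 + 10*x^4 + 40*x^3 + 80*x^2 + 80*x + 32
which factors as (x + 2)^5. The eigenvalues (with algebraic multiplicities) are λ = -2 with multiplicity 5.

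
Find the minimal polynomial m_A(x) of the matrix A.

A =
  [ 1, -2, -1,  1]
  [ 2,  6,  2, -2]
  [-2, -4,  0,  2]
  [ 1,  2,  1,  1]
x^2 - 4*x + 4

The characteristic polynomial is χ_A(x) = (x - 2)^4, so the eigenvalues are known. The minimal polynomial is
  m_A(x) = Π_λ (x − λ)^{k_λ}
where k_λ is the size of the *largest* Jordan block for λ (equivalently, the smallest k with (A − λI)^k v = 0 for every generalised eigenvector v of λ).

  λ = 2: largest Jordan block has size 2, contributing (x − 2)^2

So m_A(x) = (x - 2)^2 = x^2 - 4*x + 4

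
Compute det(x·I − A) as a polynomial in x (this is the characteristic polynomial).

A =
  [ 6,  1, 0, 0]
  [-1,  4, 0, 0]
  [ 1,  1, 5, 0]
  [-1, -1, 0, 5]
x^4 - 20*x^3 + 150*x^2 - 500*x + 625

Expanding det(x·I − A) (e.g. by cofactor expansion or by noting that A is similar to its Jordan form J, which has the same characteristic polynomial as A) gives
  χ_A(x) = x^4 - 20*x^3 + 150*x^2 - 500*x + 625
which factors as (x - 5)^4. The eigenvalues (with algebraic multiplicities) are λ = 5 with multiplicity 4.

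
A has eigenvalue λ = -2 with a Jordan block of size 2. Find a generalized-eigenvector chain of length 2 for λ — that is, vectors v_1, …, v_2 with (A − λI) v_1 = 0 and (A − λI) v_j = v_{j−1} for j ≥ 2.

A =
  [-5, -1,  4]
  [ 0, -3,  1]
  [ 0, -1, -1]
A Jordan chain for λ = -2 of length 2:
v_1 = (-1, -1, -1)ᵀ
v_2 = (0, 1, 0)ᵀ

Let N = A − (-2)·I. We want v_2 with N^2 v_2 = 0 but N^1 v_2 ≠ 0; then v_{j-1} := N · v_j for j = 2, …, 2.

Pick v_2 = (0, 1, 0)ᵀ.
Then v_1 = N · v_2 = (-1, -1, -1)ᵀ.

Sanity check: (A − (-2)·I) v_1 = (0, 0, 0)ᵀ = 0. ✓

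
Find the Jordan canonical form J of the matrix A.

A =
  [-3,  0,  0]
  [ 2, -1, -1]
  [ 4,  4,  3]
J_1(-3) ⊕ J_2(1)

The characteristic polynomial is
  det(x·I − A) = x^3 + x^2 - 5*x + 3 = (x - 1)^2*(x + 3)

Eigenvalues and multiplicities (the geometric multiplicity of λ is n − rank(A − λI), which equals the number of Jordan blocks for λ):
  λ = -3: algebraic multiplicity = 1, geometric multiplicity = 1
  λ = 1: algebraic multiplicity = 2, geometric multiplicity = 1

Determining the block sizes for each eigenvalue:
  λ = -3: one block (gm = 1), so the single block has size am = 1 → block sizes [1]
  λ = 1: one block (gm = 1), so the single block has size am = 2 → block sizes [2]

Assembling the blocks gives a Jordan form
J =
  [-3, 0, 0]
  [ 0, 1, 1]
  [ 0, 0, 1]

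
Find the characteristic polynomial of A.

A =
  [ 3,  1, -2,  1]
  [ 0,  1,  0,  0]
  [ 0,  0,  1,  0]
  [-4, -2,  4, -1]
x^4 - 4*x^3 + 6*x^2 - 4*x + 1

Expanding det(x·I − A) (e.g. by cofactor expansion or by noting that A is similar to its Jordan form J, which has the same characteristic polynomial as A) gives
  χ_A(x) = x^4 - 4*x^3 + 6*x^2 - 4*x + 1
which factors as (x - 1)^4. The eigenvalues (with algebraic multiplicities) are λ = 1 with multiplicity 4.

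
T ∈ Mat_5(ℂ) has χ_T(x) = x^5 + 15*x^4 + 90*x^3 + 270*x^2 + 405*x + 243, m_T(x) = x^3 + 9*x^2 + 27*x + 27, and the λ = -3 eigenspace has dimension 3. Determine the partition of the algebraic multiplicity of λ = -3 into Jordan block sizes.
Block sizes for λ = -3: [3, 1, 1]

Step 1 — from the characteristic polynomial, algebraic multiplicity of λ = -3 is 5. From dim ker(T − (-3)·I) = 3, there are exactly 3 Jordan blocks for λ = -3.
Step 2 — from the minimal polynomial, the factor (x + 3)^3 tells us the largest block for λ = -3 has size 3.
Step 3 — with total size 5, 3 blocks, and largest block 3, the block sizes (in nonincreasing order) are [3, 1, 1].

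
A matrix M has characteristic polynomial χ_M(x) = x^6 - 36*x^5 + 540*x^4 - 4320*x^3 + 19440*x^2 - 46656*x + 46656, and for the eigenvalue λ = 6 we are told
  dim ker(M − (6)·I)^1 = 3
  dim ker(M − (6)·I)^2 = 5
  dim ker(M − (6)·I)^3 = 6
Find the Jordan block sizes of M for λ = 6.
Block sizes for λ = 6: [3, 2, 1]

From the dimensions of kernels of powers, the number of Jordan blocks of size at least j is d_j − d_{j−1} where d_j = dim ker(N^j) (with d_0 = 0). Computing the differences gives [3, 2, 1].
The number of blocks of size exactly k is (#blocks of size ≥ k) − (#blocks of size ≥ k + 1), so the partition is: 1 block(s) of size 1, 1 block(s) of size 2, 1 block(s) of size 3.
In nonincreasing order the block sizes are [3, 2, 1].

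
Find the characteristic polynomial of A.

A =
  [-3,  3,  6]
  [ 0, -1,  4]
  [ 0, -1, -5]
x^3 + 9*x^2 + 27*x + 27

Expanding det(x·I − A) (e.g. by cofactor expansion or by noting that A is similar to its Jordan form J, which has the same characteristic polynomial as A) gives
  χ_A(x) = x^3 + 9*x^2 + 27*x + 27
which factors as (x + 3)^3. The eigenvalues (with algebraic multiplicities) are λ = -3 with multiplicity 3.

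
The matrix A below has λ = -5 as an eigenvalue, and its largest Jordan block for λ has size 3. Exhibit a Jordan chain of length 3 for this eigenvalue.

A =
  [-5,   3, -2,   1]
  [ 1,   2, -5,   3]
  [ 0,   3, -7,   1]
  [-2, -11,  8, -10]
A Jordan chain for λ = -5 of length 3:
v_1 = (1, 1, 1, -1)ᵀ
v_2 = (0, 1, 0, -2)ᵀ
v_3 = (1, 0, 0, 0)ᵀ

Let N = A − (-5)·I. We want v_3 with N^3 v_3 = 0 but N^2 v_3 ≠ 0; then v_{j-1} := N · v_j for j = 3, …, 2.

Pick v_3 = (1, 0, 0, 0)ᵀ.
Then v_2 = N · v_3 = (0, 1, 0, -2)ᵀ.
Then v_1 = N · v_2 = (1, 1, 1, -1)ᵀ.

Sanity check: (A − (-5)·I) v_1 = (0, 0, 0, 0)ᵀ = 0. ✓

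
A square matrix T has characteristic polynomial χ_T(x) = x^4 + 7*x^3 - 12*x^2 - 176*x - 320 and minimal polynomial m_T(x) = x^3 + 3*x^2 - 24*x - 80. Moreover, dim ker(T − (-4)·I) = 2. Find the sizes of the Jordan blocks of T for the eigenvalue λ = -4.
Block sizes for λ = -4: [2, 1]

Step 1 — from the characteristic polynomial, algebraic multiplicity of λ = -4 is 3. From dim ker(T − (-4)·I) = 2, there are exactly 2 Jordan blocks for λ = -4.
Step 2 — from the minimal polynomial, the factor (x + 4)^2 tells us the largest block for λ = -4 has size 2.
Step 3 — with total size 3, 2 blocks, and largest block 2, the block sizes (in nonincreasing order) are [2, 1].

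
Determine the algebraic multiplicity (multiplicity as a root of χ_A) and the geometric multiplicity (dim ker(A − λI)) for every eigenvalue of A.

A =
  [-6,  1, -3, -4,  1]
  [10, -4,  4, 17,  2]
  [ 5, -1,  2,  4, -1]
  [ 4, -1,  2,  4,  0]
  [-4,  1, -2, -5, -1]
λ = -1: alg = 5, geom = 3

Step 1 — factor the characteristic polynomial to read off the algebraic multiplicities:
  χ_A(x) = (x + 1)^5

Step 2 — compute geometric multiplicities via the rank-nullity identity g(λ) = n − rank(A − λI):
  rank(A − (-1)·I) = 2, so dim ker(A − (-1)·I) = n − 2 = 3

Summary:
  λ = -1: algebraic multiplicity = 5, geometric multiplicity = 3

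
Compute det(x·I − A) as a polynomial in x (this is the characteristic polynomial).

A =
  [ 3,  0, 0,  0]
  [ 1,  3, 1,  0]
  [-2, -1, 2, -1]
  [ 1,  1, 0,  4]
x^4 - 12*x^3 + 54*x^2 - 108*x + 81

Expanding det(x·I − A) (e.g. by cofactor expansion or by noting that A is similar to its Jordan form J, which has the same characteristic polynomial as A) gives
  χ_A(x) = x^4 - 12*x^3 + 54*x^2 - 108*x + 81
which factors as (x - 3)^4. The eigenvalues (with algebraic multiplicities) are λ = 3 with multiplicity 4.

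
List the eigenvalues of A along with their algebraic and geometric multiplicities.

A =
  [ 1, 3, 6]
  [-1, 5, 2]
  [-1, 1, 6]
λ = 4: alg = 3, geom = 2

Step 1 — factor the characteristic polynomial to read off the algebraic multiplicities:
  χ_A(x) = (x - 4)^3

Step 2 — compute geometric multiplicities via the rank-nullity identity g(λ) = n − rank(A − λI):
  rank(A − (4)·I) = 1, so dim ker(A − (4)·I) = n − 1 = 2

Summary:
  λ = 4: algebraic multiplicity = 3, geometric multiplicity = 2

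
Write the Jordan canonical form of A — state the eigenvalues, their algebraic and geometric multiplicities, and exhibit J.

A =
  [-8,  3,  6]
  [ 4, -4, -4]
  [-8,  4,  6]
J_2(-2) ⊕ J_1(-2)

The characteristic polynomial is
  det(x·I − A) = x^3 + 6*x^2 + 12*x + 8 = (x + 2)^3

Eigenvalues and multiplicities (the geometric multiplicity of λ is n − rank(A − λI), which equals the number of Jordan blocks for λ):
  λ = -2: algebraic multiplicity = 3, geometric multiplicity = 2

Determining the block sizes for each eigenvalue:
  λ = -2: 2 blocks summing to 3 forces exactly one block of size 2 and the rest size 1 → block sizes [2, 1]

Assembling the blocks gives a Jordan form
J =
  [-2,  1,  0]
  [ 0, -2,  0]
  [ 0,  0, -2]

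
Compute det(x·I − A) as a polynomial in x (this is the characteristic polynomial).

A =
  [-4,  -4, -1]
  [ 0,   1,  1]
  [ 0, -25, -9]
x^3 + 12*x^2 + 48*x + 64

Expanding det(x·I − A) (e.g. by cofactor expansion or by noting that A is similar to its Jordan form J, which has the same characteristic polynomial as A) gives
  χ_A(x) = x^3 + 12*x^2 + 48*x + 64
which factors as (x + 4)^3. The eigenvalues (with algebraic multiplicities) are λ = -4 with multiplicity 3.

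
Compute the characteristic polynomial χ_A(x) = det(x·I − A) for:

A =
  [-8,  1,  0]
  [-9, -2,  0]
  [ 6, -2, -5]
x^3 + 15*x^2 + 75*x + 125

Expanding det(x·I − A) (e.g. by cofactor expansion or by noting that A is similar to its Jordan form J, which has the same characteristic polynomial as A) gives
  χ_A(x) = x^3 + 15*x^2 + 75*x + 125
which factors as (x + 5)^3. The eigenvalues (with algebraic multiplicities) are λ = -5 with multiplicity 3.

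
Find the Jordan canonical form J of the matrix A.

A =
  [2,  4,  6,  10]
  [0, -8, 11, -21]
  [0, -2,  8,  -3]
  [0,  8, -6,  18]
J_1(2) ⊕ J_3(6)

The characteristic polynomial is
  det(x·I − A) = x^4 - 20*x^3 + 144*x^2 - 432*x + 432 = (x - 6)^3*(x - 2)

Eigenvalues and multiplicities (the geometric multiplicity of λ is n − rank(A − λI), which equals the number of Jordan blocks for λ):
  λ = 2: algebraic multiplicity = 1, geometric multiplicity = 1
  λ = 6: algebraic multiplicity = 3, geometric multiplicity = 1

Determining the block sizes for each eigenvalue:
  λ = 2: one block (gm = 1), so the single block has size am = 1 → block sizes [1]
  λ = 6: one block (gm = 1), so the single block has size am = 3 → block sizes [3]

Assembling the blocks gives a Jordan form
J =
  [2, 0, 0, 0]
  [0, 6, 1, 0]
  [0, 0, 6, 1]
  [0, 0, 0, 6]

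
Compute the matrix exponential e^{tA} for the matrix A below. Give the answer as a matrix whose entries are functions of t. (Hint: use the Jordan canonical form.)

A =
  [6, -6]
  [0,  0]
e^{tA} =
  [exp(6*t), 1 - exp(6*t)]
  [0, 1]

Strategy: write A = P · J · P⁻¹ where J is a Jordan canonical form, so e^{tA} = P · e^{tJ} · P⁻¹, and e^{tJ} can be computed block-by-block.

A has Jordan form
J =
  [0, 0]
  [0, 6]
(up to reordering of blocks).

Per-block formulas:
  For a 1×1 block at λ = 6: exp(t · [6]) = [e^(6t)].
  For a 1×1 block at λ = 0: exp(t · [0]) = [e^(0t)].

After assembling e^{tJ} and conjugating by P, we get:

e^{tA} =
  [exp(6*t), 1 - exp(6*t)]
  [0, 1]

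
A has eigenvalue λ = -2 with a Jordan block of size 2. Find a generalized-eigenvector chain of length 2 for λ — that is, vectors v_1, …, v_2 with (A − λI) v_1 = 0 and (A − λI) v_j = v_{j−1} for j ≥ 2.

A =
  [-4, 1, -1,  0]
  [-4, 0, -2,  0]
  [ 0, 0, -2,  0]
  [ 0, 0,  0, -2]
A Jordan chain for λ = -2 of length 2:
v_1 = (-2, -4, 0, 0)ᵀ
v_2 = (1, 0, 0, 0)ᵀ

Let N = A − (-2)·I. We want v_2 with N^2 v_2 = 0 but N^1 v_2 ≠ 0; then v_{j-1} := N · v_j for j = 2, …, 2.

Pick v_2 = (1, 0, 0, 0)ᵀ.
Then v_1 = N · v_2 = (-2, -4, 0, 0)ᵀ.

Sanity check: (A − (-2)·I) v_1 = (0, 0, 0, 0)ᵀ = 0. ✓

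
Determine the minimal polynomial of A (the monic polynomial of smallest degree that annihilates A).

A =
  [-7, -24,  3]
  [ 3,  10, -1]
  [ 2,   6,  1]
x^3 - 4*x^2 + 5*x - 2

The characteristic polynomial is χ_A(x) = (x - 2)*(x - 1)^2, so the eigenvalues are known. The minimal polynomial is
  m_A(x) = Π_λ (x − λ)^{k_λ}
where k_λ is the size of the *largest* Jordan block for λ (equivalently, the smallest k with (A − λI)^k v = 0 for every generalised eigenvector v of λ).

  λ = 1: largest Jordan block has size 2, contributing (x − 1)^2
  λ = 2: largest Jordan block has size 1, contributing (x − 2)

So m_A(x) = (x - 2)*(x - 1)^2 = x^3 - 4*x^2 + 5*x - 2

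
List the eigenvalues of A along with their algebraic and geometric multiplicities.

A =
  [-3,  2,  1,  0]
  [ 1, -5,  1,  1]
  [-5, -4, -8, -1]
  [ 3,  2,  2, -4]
λ = -5: alg = 4, geom = 2

Step 1 — factor the characteristic polynomial to read off the algebraic multiplicities:
  χ_A(x) = (x + 5)^4

Step 2 — compute geometric multiplicities via the rank-nullity identity g(λ) = n − rank(A − λI):
  rank(A − (-5)·I) = 2, so dim ker(A − (-5)·I) = n − 2 = 2

Summary:
  λ = -5: algebraic multiplicity = 4, geometric multiplicity = 2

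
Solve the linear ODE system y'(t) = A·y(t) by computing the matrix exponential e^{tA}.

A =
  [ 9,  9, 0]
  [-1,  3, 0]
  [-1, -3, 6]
e^{tA} =
  [3*t*exp(6*t) + exp(6*t), 9*t*exp(6*t), 0]
  [-t*exp(6*t), -3*t*exp(6*t) + exp(6*t), 0]
  [-t*exp(6*t), -3*t*exp(6*t), exp(6*t)]

Strategy: write A = P · J · P⁻¹ where J is a Jordan canonical form, so e^{tA} = P · e^{tJ} · P⁻¹, and e^{tJ} can be computed block-by-block.

A has Jordan form
J =
  [6, 1, 0]
  [0, 6, 0]
  [0, 0, 6]
(up to reordering of blocks).

Per-block formulas:
  For a 1×1 block at λ = 6: exp(t · [6]) = [e^(6t)].
  For a 2×2 Jordan block J_2(6): exp(t · J_2(6)) = e^(6t)·(I + t·N), where N is the 2×2 nilpotent shift.

After assembling e^{tJ} and conjugating by P, we get:

e^{tA} =
  [3*t*exp(6*t) + exp(6*t), 9*t*exp(6*t), 0]
  [-t*exp(6*t), -3*t*exp(6*t) + exp(6*t), 0]
  [-t*exp(6*t), -3*t*exp(6*t), exp(6*t)]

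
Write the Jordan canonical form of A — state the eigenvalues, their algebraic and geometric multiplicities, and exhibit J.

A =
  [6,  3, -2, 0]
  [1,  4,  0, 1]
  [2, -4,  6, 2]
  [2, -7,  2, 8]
J_3(6) ⊕ J_1(6)

The characteristic polynomial is
  det(x·I − A) = x^4 - 24*x^3 + 216*x^2 - 864*x + 1296 = (x - 6)^4

Eigenvalues and multiplicities (the geometric multiplicity of λ is n − rank(A − λI), which equals the number of Jordan blocks for λ):
  λ = 6: algebraic multiplicity = 4, geometric multiplicity = 2

Determining the block sizes for each eigenvalue:
  λ = 6: with am = 4 and gm = 2, the partition is not yet determined (e.g. several partitions of 4 into 2 parts exist). Let N = A − (6)·I. Computing rank(N^1) = 2, rank(N^2) = 1, rank(N^3) = 0; the number of blocks of size ≥ j is rank(N^{j−1}) − rank(N^j), giving [2, 1, 1]. So we have 1 block(s) of size 3, 1 block(s) of size 1 → block sizes [3, 1]

Assembling the blocks gives a Jordan form
J =
  [6, 1, 0, 0]
  [0, 6, 1, 0]
  [0, 0, 6, 0]
  [0, 0, 0, 6]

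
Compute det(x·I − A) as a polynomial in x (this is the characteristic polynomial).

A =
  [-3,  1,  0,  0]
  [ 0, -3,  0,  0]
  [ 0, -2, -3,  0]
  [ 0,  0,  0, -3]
x^4 + 12*x^3 + 54*x^2 + 108*x + 81

Expanding det(x·I − A) (e.g. by cofactor expansion or by noting that A is similar to its Jordan form J, which has the same characteristic polynomial as A) gives
  χ_A(x) = x^4 + 12*x^3 + 54*x^2 + 108*x + 81
which factors as (x + 3)^4. The eigenvalues (with algebraic multiplicities) are λ = -3 with multiplicity 4.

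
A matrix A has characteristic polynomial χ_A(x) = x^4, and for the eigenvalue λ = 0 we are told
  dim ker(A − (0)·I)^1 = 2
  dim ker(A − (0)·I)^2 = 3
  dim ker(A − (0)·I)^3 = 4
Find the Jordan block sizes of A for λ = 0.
Block sizes for λ = 0: [3, 1]

From the dimensions of kernels of powers, the number of Jordan blocks of size at least j is d_j − d_{j−1} where d_j = dim ker(N^j) (with d_0 = 0). Computing the differences gives [2, 1, 1].
The number of blocks of size exactly k is (#blocks of size ≥ k) − (#blocks of size ≥ k + 1), so the partition is: 1 block(s) of size 1, 1 block(s) of size 3.
In nonincreasing order the block sizes are [3, 1].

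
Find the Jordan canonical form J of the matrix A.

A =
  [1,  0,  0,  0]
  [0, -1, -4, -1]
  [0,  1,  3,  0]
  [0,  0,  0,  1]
J_3(1) ⊕ J_1(1)

The characteristic polynomial is
  det(x·I − A) = x^4 - 4*x^3 + 6*x^2 - 4*x + 1 = (x - 1)^4

Eigenvalues and multiplicities (the geometric multiplicity of λ is n − rank(A − λI), which equals the number of Jordan blocks for λ):
  λ = 1: algebraic multiplicity = 4, geometric multiplicity = 2

Determining the block sizes for each eigenvalue:
  λ = 1: with am = 4 and gm = 2, the partition is not yet determined (e.g. several partitions of 4 into 2 parts exist). Let N = A − (1)·I. Computing rank(N^1) = 2, rank(N^2) = 1, rank(N^3) = 0; the number of blocks of size ≥ j is rank(N^{j−1}) − rank(N^j), giving [2, 1, 1]. So we have 1 block(s) of size 3, 1 block(s) of size 1 → block sizes [3, 1]

Assembling the blocks gives a Jordan form
J =
  [1, 1, 0, 0]
  [0, 1, 1, 0]
  [0, 0, 1, 0]
  [0, 0, 0, 1]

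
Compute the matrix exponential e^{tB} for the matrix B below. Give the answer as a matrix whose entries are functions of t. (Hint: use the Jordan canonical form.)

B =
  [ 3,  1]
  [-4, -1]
e^{tB} =
  [2*t*exp(t) + exp(t), t*exp(t)]
  [-4*t*exp(t), -2*t*exp(t) + exp(t)]

Strategy: write B = P · J · P⁻¹ where J is a Jordan canonical form, so e^{tB} = P · e^{tJ} · P⁻¹, and e^{tJ} can be computed block-by-block.

B has Jordan form
J =
  [1, 1]
  [0, 1]
(up to reordering of blocks).

Per-block formulas:
  For a 2×2 Jordan block J_2(1): exp(t · J_2(1)) = e^(1t)·(I + t·N), where N is the 2×2 nilpotent shift.

After assembling e^{tJ} and conjugating by P, we get:

e^{tB} =
  [2*t*exp(t) + exp(t), t*exp(t)]
  [-4*t*exp(t), -2*t*exp(t) + exp(t)]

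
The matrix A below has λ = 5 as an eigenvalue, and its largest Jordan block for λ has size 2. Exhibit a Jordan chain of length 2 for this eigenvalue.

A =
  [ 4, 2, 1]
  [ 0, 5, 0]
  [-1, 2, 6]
A Jordan chain for λ = 5 of length 2:
v_1 = (-1, 0, -1)ᵀ
v_2 = (1, 0, 0)ᵀ

Let N = A − (5)·I. We want v_2 with N^2 v_2 = 0 but N^1 v_2 ≠ 0; then v_{j-1} := N · v_j for j = 2, …, 2.

Pick v_2 = (1, 0, 0)ᵀ.
Then v_1 = N · v_2 = (-1, 0, -1)ᵀ.

Sanity check: (A − (5)·I) v_1 = (0, 0, 0)ᵀ = 0. ✓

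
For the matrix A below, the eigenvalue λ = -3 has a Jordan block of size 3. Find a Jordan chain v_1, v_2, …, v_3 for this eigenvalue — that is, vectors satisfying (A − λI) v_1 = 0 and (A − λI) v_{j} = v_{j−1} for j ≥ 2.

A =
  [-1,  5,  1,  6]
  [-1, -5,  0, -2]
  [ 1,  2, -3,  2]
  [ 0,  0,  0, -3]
A Jordan chain for λ = -3 of length 3:
v_1 = (2, -1, 1, 0)ᵀ
v_2 = (5, -2, 2, 0)ᵀ
v_3 = (0, 1, 0, 0)ᵀ

Let N = A − (-3)·I. We want v_3 with N^3 v_3 = 0 but N^2 v_3 ≠ 0; then v_{j-1} := N · v_j for j = 3, …, 2.

Pick v_3 = (0, 1, 0, 0)ᵀ.
Then v_2 = N · v_3 = (5, -2, 2, 0)ᵀ.
Then v_1 = N · v_2 = (2, -1, 1, 0)ᵀ.

Sanity check: (A − (-3)·I) v_1 = (0, 0, 0, 0)ᵀ = 0. ✓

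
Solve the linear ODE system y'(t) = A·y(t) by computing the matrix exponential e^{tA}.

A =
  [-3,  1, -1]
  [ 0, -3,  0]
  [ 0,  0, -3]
e^{tA} =
  [exp(-3*t), t*exp(-3*t), -t*exp(-3*t)]
  [0, exp(-3*t), 0]
  [0, 0, exp(-3*t)]

Strategy: write A = P · J · P⁻¹ where J is a Jordan canonical form, so e^{tA} = P · e^{tJ} · P⁻¹, and e^{tJ} can be computed block-by-block.

A has Jordan form
J =
  [-3,  1,  0]
  [ 0, -3,  0]
  [ 0,  0, -3]
(up to reordering of blocks).

Per-block formulas:
  For a 1×1 block at λ = -3: exp(t · [-3]) = [e^(-3t)].
  For a 2×2 Jordan block J_2(-3): exp(t · J_2(-3)) = e^(-3t)·(I + t·N), where N is the 2×2 nilpotent shift.

After assembling e^{tJ} and conjugating by P, we get:

e^{tA} =
  [exp(-3*t), t*exp(-3*t), -t*exp(-3*t)]
  [0, exp(-3*t), 0]
  [0, 0, exp(-3*t)]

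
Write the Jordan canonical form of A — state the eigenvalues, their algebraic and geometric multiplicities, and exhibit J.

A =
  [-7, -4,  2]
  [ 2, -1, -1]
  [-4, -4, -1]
J_2(-3) ⊕ J_1(-3)

The characteristic polynomial is
  det(x·I − A) = x^3 + 9*x^2 + 27*x + 27 = (x + 3)^3

Eigenvalues and multiplicities (the geometric multiplicity of λ is n − rank(A − λI), which equals the number of Jordan blocks for λ):
  λ = -3: algebraic multiplicity = 3, geometric multiplicity = 2

Determining the block sizes for each eigenvalue:
  λ = -3: 2 blocks summing to 3 forces exactly one block of size 2 and the rest size 1 → block sizes [2, 1]

Assembling the blocks gives a Jordan form
J =
  [-3,  1,  0]
  [ 0, -3,  0]
  [ 0,  0, -3]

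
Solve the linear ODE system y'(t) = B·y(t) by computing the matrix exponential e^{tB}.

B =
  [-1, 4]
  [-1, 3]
e^{tB} =
  [-2*t*exp(t) + exp(t), 4*t*exp(t)]
  [-t*exp(t), 2*t*exp(t) + exp(t)]

Strategy: write B = P · J · P⁻¹ where J is a Jordan canonical form, so e^{tB} = P · e^{tJ} · P⁻¹, and e^{tJ} can be computed block-by-block.

B has Jordan form
J =
  [1, 1]
  [0, 1]
(up to reordering of blocks).

Per-block formulas:
  For a 2×2 Jordan block J_2(1): exp(t · J_2(1)) = e^(1t)·(I + t·N), where N is the 2×2 nilpotent shift.

After assembling e^{tJ} and conjugating by P, we get:

e^{tB} =
  [-2*t*exp(t) + exp(t), 4*t*exp(t)]
  [-t*exp(t), 2*t*exp(t) + exp(t)]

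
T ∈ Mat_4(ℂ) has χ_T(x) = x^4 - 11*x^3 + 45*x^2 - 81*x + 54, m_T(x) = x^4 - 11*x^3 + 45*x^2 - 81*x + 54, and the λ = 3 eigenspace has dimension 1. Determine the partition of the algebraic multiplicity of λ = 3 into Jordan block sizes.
Block sizes for λ = 3: [3]

Step 1 — from the characteristic polynomial, algebraic multiplicity of λ = 3 is 3. From dim ker(T − (3)·I) = 1, there are exactly 1 Jordan blocks for λ = 3.
Step 2 — from the minimal polynomial, the factor (x − 3)^3 tells us the largest block for λ = 3 has size 3.
Step 3 — with total size 3, 1 blocks, and largest block 3, the block sizes (in nonincreasing order) are [3].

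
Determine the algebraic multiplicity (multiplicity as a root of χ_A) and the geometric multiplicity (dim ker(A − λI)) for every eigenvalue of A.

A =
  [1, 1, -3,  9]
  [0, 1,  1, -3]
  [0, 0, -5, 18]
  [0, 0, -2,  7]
λ = 1: alg = 4, geom = 2

Step 1 — factor the characteristic polynomial to read off the algebraic multiplicities:
  χ_A(x) = (x - 1)^4

Step 2 — compute geometric multiplicities via the rank-nullity identity g(λ) = n − rank(A − λI):
  rank(A − (1)·I) = 2, so dim ker(A − (1)·I) = n − 2 = 2

Summary:
  λ = 1: algebraic multiplicity = 4, geometric multiplicity = 2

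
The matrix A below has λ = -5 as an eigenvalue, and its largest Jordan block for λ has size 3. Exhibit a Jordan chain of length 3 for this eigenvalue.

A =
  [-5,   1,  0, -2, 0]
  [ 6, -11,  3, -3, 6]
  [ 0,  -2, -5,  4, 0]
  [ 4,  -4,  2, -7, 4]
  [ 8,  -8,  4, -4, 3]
A Jordan chain for λ = -5 of length 3:
v_1 = (-2, 0, 4, 0, 0)ᵀ
v_2 = (0, 6, 0, 4, 8)ᵀ
v_3 = (1, 0, 0, 0, 0)ᵀ

Let N = A − (-5)·I. We want v_3 with N^3 v_3 = 0 but N^2 v_3 ≠ 0; then v_{j-1} := N · v_j for j = 3, …, 2.

Pick v_3 = (1, 0, 0, 0, 0)ᵀ.
Then v_2 = N · v_3 = (0, 6, 0, 4, 8)ᵀ.
Then v_1 = N · v_2 = (-2, 0, 4, 0, 0)ᵀ.

Sanity check: (A − (-5)·I) v_1 = (0, 0, 0, 0, 0)ᵀ = 0. ✓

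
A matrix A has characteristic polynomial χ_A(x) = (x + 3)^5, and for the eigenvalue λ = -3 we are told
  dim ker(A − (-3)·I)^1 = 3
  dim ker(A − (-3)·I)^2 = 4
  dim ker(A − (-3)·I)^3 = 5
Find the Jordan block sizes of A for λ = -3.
Block sizes for λ = -3: [3, 1, 1]

From the dimensions of kernels of powers, the number of Jordan blocks of size at least j is d_j − d_{j−1} where d_j = dim ker(N^j) (with d_0 = 0). Computing the differences gives [3, 1, 1].
The number of blocks of size exactly k is (#blocks of size ≥ k) − (#blocks of size ≥ k + 1), so the partition is: 2 block(s) of size 1, 1 block(s) of size 3.
In nonincreasing order the block sizes are [3, 1, 1].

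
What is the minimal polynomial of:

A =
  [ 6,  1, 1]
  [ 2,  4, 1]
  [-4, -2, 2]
x^3 - 12*x^2 + 48*x - 64

The characteristic polynomial is χ_A(x) = (x - 4)^3, so the eigenvalues are known. The minimal polynomial is
  m_A(x) = Π_λ (x − λ)^{k_λ}
where k_λ is the size of the *largest* Jordan block for λ (equivalently, the smallest k with (A − λI)^k v = 0 for every generalised eigenvector v of λ).

  λ = 4: largest Jordan block has size 3, contributing (x − 4)^3

So m_A(x) = (x - 4)^3 = x^3 - 12*x^2 + 48*x - 64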